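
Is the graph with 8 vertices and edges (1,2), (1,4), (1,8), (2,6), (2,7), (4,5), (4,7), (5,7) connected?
No, it has 2 components: {1, 2, 4, 5, 6, 7, 8}, {3}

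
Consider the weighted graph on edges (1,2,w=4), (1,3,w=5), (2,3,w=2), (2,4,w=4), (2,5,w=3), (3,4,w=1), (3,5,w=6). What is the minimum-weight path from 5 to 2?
3 (path: 5 -> 2; weights 3 = 3)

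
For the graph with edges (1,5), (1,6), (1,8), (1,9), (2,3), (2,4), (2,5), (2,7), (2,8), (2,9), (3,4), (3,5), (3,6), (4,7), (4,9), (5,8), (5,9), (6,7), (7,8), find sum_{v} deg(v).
38 (handshake: sum of degrees = 2|E| = 2 x 19 = 38)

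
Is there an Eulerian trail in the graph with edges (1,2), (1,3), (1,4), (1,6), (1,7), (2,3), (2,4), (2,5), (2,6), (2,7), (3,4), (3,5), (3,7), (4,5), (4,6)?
No (6 vertices have odd degree: {1, 3, 4, 5, 6, 7}; Eulerian path requires 0 or 2)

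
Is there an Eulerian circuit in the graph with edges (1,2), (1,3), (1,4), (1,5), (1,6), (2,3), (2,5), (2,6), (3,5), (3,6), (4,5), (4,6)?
No (2 vertices have odd degree: {1, 4}; Eulerian circuit requires 0)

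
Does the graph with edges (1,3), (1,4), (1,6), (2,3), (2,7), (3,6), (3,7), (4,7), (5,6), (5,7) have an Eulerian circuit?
No (2 vertices have odd degree: {1, 6}; Eulerian circuit requires 0)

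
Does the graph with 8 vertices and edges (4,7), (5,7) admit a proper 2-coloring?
Yes. Partition: {1, 2, 3, 4, 5, 6, 8}, {7}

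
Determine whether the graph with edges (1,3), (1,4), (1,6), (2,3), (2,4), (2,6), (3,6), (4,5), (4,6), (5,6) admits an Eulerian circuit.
No (4 vertices have odd degree: {1, 2, 3, 6}; Eulerian circuit requires 0)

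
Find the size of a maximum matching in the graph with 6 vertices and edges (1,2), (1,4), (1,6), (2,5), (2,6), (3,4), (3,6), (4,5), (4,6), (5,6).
3 (matching: (1,2), (3,6), (4,5); upper bound floor(n/2) = floor(6/2) = 3)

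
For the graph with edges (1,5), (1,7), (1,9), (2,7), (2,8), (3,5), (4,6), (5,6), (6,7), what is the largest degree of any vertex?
3 (attained at vertices 1, 5, 6, 7)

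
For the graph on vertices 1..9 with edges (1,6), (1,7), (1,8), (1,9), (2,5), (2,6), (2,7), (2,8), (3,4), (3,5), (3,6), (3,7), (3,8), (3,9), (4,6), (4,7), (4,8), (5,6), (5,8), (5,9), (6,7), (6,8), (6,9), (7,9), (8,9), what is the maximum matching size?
4 (matching: (1,7), (2,6), (4,8), (5,9); upper bound floor(n/2) = floor(9/2) = 4)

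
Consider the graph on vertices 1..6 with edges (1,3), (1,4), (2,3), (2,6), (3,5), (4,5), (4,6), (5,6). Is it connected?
Yes (BFS from 1 visits [1, 3, 4, 2, 5, 6] — all 6 vertices reached)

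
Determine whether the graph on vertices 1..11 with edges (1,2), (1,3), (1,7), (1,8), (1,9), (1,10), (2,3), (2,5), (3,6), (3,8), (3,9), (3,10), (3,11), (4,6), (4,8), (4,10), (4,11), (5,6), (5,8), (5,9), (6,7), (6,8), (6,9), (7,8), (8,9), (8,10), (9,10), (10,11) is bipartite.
No (odd cycle of length 3: 3 -> 1 -> 10 -> 3)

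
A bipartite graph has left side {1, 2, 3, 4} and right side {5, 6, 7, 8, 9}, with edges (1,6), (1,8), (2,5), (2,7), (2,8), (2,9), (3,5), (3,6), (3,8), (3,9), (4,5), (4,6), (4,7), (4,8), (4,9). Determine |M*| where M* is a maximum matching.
4 (matching: (1,8), (2,9), (3,6), (4,7); upper bound min(|L|,|R|) = min(4,5) = 4)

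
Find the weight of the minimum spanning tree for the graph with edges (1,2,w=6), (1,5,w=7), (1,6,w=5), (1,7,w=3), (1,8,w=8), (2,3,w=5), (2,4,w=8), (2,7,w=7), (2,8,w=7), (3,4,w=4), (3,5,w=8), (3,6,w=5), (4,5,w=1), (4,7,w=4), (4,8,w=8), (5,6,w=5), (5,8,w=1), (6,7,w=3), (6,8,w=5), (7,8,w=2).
19 (MST edges: (1,7,w=3), (2,3,w=5), (3,4,w=4), (4,5,w=1), (5,8,w=1), (6,7,w=3), (7,8,w=2); sum of weights 3 + 5 + 4 + 1 + 1 + 3 + 2 = 19)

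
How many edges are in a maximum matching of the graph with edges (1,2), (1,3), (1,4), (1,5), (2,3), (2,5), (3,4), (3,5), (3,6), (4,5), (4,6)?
3 (matching: (1,5), (2,3), (4,6); upper bound floor(n/2) = floor(6/2) = 3)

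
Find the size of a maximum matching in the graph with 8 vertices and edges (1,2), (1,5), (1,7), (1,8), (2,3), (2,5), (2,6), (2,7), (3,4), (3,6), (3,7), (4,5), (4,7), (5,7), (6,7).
4 (matching: (1,8), (2,6), (3,4), (5,7); upper bound floor(n/2) = floor(8/2) = 4)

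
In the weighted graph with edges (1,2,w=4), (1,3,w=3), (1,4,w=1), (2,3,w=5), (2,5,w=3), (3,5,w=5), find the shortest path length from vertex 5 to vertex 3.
5 (path: 5 -> 3; weights 5 = 5)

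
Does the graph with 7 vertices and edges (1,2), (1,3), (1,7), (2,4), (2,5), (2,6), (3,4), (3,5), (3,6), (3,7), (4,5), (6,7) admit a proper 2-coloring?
No (odd cycle of length 3: 7 -> 1 -> 3 -> 7)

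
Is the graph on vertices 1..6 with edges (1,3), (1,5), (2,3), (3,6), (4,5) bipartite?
Yes. Partition: {1, 2, 4, 6}, {3, 5}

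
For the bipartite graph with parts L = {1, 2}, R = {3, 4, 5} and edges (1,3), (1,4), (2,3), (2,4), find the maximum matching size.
2 (matching: (1,4), (2,3); upper bound min(|L|,|R|) = min(2,3) = 2)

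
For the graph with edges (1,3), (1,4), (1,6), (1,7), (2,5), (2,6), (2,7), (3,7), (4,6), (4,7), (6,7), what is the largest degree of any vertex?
5 (attained at vertex 7)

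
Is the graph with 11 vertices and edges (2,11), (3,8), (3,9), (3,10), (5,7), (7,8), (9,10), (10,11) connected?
No, it has 4 components: {1}, {2, 3, 5, 7, 8, 9, 10, 11}, {4}, {6}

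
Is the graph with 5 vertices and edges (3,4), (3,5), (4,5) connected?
No, it has 3 components: {1}, {2}, {3, 4, 5}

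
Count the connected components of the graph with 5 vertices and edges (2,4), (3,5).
3 (components: {1}, {2, 4}, {3, 5})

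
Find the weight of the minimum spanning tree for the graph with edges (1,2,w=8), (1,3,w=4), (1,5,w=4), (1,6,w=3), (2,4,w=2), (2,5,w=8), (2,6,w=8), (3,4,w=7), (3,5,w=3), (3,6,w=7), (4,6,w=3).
15 (MST edges: (1,5,w=4), (1,6,w=3), (2,4,w=2), (3,5,w=3), (4,6,w=3); sum of weights 4 + 3 + 2 + 3 + 3 = 15)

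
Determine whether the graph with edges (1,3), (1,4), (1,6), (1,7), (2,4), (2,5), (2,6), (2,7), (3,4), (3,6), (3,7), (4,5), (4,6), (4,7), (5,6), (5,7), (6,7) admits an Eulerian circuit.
Yes (the graph is connected and all 7 vertices have even degree)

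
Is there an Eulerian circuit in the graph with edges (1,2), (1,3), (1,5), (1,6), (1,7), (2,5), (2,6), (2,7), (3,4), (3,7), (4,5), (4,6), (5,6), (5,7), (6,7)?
No (6 vertices have odd degree: {1, 3, 4, 5, 6, 7}; Eulerian circuit requires 0)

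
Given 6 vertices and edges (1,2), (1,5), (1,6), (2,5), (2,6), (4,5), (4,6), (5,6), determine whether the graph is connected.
No, it has 2 components: {1, 2, 4, 5, 6}, {3}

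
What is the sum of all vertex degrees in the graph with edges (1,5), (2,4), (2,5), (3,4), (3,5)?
10 (handshake: sum of degrees = 2|E| = 2 x 5 = 10)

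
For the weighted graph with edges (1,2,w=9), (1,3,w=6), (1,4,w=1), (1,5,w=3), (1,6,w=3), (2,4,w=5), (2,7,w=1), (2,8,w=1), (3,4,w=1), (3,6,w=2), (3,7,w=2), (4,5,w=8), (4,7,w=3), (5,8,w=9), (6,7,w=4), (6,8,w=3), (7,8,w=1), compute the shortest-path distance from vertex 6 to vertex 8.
3 (path: 6 -> 8; weights 3 = 3)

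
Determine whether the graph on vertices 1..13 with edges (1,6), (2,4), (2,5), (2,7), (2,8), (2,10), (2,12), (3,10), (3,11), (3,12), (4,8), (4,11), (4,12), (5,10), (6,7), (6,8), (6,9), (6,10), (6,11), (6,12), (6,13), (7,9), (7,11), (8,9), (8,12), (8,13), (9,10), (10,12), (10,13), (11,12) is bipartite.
No (odd cycle of length 3: 9 -> 6 -> 8 -> 9)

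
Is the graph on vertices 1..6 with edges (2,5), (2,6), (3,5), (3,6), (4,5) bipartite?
Yes. Partition: {1, 2, 3, 4}, {5, 6}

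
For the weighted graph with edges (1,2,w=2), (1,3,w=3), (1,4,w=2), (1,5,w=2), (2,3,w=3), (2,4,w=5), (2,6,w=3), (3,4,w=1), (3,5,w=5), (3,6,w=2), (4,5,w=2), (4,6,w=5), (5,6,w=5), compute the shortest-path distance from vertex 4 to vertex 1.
2 (path: 4 -> 1; weights 2 = 2)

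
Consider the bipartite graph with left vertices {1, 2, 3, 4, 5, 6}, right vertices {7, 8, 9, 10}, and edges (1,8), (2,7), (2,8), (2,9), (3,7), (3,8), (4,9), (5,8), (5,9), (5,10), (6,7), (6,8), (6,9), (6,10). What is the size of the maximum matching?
4 (matching: (1,8), (2,9), (3,7), (5,10); upper bound min(|L|,|R|) = min(6,4) = 4)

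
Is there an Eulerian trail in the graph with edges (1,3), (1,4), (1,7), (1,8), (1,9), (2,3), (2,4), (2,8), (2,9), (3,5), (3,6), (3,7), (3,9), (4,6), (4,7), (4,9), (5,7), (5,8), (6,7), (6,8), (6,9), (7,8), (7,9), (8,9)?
No (6 vertices have odd degree: {1, 4, 5, 6, 7, 9}; Eulerian path requires 0 or 2)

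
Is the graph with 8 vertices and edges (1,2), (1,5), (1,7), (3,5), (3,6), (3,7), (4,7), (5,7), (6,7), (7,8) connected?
Yes (BFS from 1 visits [1, 2, 5, 7, 3, 4, 6, 8] — all 8 vertices reached)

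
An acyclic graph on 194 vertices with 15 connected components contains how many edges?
179 (Each of the 15 component trees on V_i vertices has V_i - 1 edges; summing gives V - C = 194 - 15 = 179)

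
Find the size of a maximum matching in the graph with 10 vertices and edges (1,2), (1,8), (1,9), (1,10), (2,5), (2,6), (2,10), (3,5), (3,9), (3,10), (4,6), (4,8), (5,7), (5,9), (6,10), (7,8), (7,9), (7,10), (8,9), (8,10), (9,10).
5 (matching: (1,10), (2,5), (3,9), (4,6), (7,8); upper bound floor(n/2) = floor(10/2) = 5)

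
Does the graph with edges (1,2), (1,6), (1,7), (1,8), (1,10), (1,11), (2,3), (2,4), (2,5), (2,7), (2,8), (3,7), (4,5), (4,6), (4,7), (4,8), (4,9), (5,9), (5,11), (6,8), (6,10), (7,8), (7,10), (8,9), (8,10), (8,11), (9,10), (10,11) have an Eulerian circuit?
Yes (the graph is connected and all 11 vertices have even degree)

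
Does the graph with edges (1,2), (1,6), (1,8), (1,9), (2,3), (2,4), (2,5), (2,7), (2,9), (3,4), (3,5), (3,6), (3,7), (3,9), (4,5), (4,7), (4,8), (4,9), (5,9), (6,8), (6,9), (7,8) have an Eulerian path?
Yes — and in fact it has an Eulerian circuit (the graph is connected and all 9 vertices have even degree)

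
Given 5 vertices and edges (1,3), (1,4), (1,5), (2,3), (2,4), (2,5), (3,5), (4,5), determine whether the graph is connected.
Yes (BFS from 1 visits [1, 3, 4, 5, 2] — all 5 vertices reached)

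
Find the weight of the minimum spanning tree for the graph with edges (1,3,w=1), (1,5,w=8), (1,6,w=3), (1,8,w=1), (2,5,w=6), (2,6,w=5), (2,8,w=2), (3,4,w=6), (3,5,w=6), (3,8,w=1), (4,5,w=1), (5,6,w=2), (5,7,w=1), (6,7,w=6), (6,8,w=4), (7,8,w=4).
11 (MST edges: (1,3,w=1), (1,6,w=3), (1,8,w=1), (2,8,w=2), (4,5,w=1), (5,6,w=2), (5,7,w=1); sum of weights 1 + 3 + 1 + 2 + 1 + 2 + 1 = 11)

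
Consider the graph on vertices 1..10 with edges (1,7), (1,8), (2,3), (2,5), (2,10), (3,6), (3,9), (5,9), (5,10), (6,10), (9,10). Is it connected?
No, it has 3 components: {1, 7, 8}, {2, 3, 5, 6, 9, 10}, {4}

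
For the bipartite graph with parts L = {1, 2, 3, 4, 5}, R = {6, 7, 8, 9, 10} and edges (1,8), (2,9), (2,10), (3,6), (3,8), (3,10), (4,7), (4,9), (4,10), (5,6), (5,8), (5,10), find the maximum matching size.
5 (matching: (1,8), (2,9), (3,10), (4,7), (5,6); upper bound min(|L|,|R|) = min(5,5) = 5)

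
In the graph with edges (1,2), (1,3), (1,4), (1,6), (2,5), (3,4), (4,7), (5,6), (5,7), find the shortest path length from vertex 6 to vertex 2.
2 (path: 6 -> 1 -> 2, 2 edges)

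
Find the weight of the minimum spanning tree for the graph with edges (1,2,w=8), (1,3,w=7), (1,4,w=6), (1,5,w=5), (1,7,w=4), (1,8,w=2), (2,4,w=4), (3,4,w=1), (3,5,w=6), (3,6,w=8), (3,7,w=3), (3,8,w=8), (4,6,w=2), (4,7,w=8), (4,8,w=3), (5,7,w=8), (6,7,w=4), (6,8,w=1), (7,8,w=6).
18 (MST edges: (1,5,w=5), (1,8,w=2), (2,4,w=4), (3,4,w=1), (3,7,w=3), (4,6,w=2), (6,8,w=1); sum of weights 5 + 2 + 4 + 1 + 3 + 2 + 1 = 18)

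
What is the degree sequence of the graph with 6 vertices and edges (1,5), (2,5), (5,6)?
[3, 1, 1, 1, 0, 0] (degrees: deg(1)=1, deg(2)=1, deg(3)=0, deg(4)=0, deg(5)=3, deg(6)=1)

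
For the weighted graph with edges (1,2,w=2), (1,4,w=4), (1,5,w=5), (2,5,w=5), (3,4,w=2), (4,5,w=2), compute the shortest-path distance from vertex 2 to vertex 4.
6 (path: 2 -> 1 -> 4; weights 2 + 4 = 6)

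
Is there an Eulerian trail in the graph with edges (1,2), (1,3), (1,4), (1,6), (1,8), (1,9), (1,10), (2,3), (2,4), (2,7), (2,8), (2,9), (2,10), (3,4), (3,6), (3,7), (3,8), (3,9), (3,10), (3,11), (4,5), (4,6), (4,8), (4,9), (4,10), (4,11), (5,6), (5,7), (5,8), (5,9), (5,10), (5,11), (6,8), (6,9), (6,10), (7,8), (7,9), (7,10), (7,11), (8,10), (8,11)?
No (10 vertices have odd degree: {1, 2, 3, 4, 5, 6, 7, 8, 9, 11}; Eulerian path requires 0 or 2)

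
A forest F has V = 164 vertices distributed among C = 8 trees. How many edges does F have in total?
156 (Each of the 8 component trees on V_i vertices has V_i - 1 edges; summing gives V - C = 164 - 8 = 156)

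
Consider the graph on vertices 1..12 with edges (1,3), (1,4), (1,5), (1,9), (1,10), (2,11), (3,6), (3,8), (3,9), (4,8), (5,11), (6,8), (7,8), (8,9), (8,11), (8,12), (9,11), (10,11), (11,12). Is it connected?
Yes (BFS from 1 visits [1, 3, 4, 5, 9, 10, 6, 8, 11, 7, 12, 2] — all 12 vertices reached)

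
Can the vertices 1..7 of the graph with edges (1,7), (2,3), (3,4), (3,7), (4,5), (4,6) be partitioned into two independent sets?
Yes. Partition: {1, 3, 5, 6}, {2, 4, 7}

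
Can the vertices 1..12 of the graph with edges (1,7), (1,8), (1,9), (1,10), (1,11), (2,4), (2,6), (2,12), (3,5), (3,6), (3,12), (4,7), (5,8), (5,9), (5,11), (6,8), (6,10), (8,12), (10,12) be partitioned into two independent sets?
Yes. Partition: {1, 4, 5, 6, 12}, {2, 3, 7, 8, 9, 10, 11}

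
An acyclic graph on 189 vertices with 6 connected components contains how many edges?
183 (Each of the 6 component trees on V_i vertices has V_i - 1 edges; summing gives V - C = 189 - 6 = 183)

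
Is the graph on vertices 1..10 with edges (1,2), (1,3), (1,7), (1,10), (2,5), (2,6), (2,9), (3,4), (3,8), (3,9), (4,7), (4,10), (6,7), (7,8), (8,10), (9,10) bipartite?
Yes. Partition: {1, 4, 5, 6, 8, 9}, {2, 3, 7, 10}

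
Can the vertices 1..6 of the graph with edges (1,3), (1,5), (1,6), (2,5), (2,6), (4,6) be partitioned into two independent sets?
Yes. Partition: {1, 2, 4}, {3, 5, 6}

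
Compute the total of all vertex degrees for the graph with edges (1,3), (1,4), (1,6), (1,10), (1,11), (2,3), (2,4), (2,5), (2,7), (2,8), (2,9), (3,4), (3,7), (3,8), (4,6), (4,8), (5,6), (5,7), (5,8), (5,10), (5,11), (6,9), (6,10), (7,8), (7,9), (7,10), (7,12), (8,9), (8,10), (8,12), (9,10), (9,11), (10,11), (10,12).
68 (handshake: sum of degrees = 2|E| = 2 x 34 = 68)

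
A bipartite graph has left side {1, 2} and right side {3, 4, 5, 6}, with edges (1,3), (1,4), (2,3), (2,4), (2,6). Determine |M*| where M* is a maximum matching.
2 (matching: (1,4), (2,6); upper bound min(|L|,|R|) = min(2,4) = 2)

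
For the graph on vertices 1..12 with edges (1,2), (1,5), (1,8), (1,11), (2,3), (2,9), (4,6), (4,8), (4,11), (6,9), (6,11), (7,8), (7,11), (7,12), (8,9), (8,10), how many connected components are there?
1 (components: {1, 2, 3, 4, 5, 6, 7, 8, 9, 10, 11, 12})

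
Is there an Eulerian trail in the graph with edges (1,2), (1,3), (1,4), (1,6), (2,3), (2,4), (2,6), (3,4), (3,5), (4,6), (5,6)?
Yes — and in fact it has an Eulerian circuit (the graph is connected and all 6 vertices have even degree)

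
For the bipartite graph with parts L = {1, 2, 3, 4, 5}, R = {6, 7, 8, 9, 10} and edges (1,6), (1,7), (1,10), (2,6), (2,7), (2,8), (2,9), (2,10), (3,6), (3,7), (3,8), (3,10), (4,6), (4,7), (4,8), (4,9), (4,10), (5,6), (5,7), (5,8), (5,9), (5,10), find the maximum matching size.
5 (matching: (1,10), (2,9), (3,8), (4,7), (5,6); upper bound min(|L|,|R|) = min(5,5) = 5)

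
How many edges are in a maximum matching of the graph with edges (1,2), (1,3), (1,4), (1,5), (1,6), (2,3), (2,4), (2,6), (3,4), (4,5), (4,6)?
3 (matching: (1,6), (2,3), (4,5); upper bound floor(n/2) = floor(6/2) = 3)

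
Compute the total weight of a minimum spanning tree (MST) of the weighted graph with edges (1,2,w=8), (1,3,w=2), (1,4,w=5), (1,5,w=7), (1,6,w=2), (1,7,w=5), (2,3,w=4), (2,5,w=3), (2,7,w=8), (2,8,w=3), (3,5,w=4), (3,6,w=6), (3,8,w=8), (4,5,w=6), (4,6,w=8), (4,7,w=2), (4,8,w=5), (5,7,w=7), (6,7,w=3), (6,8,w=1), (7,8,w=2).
15 (MST edges: (1,3,w=2), (1,6,w=2), (2,5,w=3), (2,8,w=3), (4,7,w=2), (6,8,w=1), (7,8,w=2); sum of weights 2 + 2 + 3 + 3 + 2 + 1 + 2 = 15)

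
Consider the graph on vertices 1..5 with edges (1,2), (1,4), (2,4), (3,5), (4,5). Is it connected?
Yes (BFS from 1 visits [1, 2, 4, 5, 3] — all 5 vertices reached)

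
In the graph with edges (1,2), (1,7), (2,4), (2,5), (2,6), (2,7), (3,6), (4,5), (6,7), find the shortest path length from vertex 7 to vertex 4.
2 (path: 7 -> 2 -> 4, 2 edges)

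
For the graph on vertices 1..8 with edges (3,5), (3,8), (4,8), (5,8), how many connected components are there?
5 (components: {1}, {2}, {3, 4, 5, 8}, {6}, {7})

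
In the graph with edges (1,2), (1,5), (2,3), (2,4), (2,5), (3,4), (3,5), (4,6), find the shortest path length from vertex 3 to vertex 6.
2 (path: 3 -> 4 -> 6, 2 edges)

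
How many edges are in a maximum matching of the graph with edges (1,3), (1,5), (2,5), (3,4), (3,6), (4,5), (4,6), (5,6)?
3 (matching: (1,3), (2,5), (4,6); upper bound floor(n/2) = floor(6/2) = 3)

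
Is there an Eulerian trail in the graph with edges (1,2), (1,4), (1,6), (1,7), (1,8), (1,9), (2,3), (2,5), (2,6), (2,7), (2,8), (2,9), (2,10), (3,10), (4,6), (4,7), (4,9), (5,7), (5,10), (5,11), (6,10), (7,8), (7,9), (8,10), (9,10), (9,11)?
Yes — and in fact it has an Eulerian circuit (the graph is connected and all 11 vertices have even degree)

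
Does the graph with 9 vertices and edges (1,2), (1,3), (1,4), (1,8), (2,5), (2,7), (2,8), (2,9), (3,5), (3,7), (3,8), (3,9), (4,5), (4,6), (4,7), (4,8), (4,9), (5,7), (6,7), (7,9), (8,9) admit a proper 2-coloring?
No (odd cycle of length 3: 8 -> 1 -> 2 -> 8)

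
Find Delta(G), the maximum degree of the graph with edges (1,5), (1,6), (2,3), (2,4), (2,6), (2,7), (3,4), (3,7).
4 (attained at vertex 2)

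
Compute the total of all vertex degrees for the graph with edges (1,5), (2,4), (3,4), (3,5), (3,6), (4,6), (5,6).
14 (handshake: sum of degrees = 2|E| = 2 x 7 = 14)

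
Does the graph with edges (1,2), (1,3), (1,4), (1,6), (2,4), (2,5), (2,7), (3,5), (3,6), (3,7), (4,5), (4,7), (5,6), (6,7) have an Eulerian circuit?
Yes (the graph is connected and all 7 vertices have even degree)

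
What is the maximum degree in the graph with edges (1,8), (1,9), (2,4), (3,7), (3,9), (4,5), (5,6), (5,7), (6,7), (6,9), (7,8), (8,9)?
4 (attained at vertices 7, 9)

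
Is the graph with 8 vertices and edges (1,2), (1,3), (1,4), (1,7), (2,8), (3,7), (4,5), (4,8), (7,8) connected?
No, it has 2 components: {1, 2, 3, 4, 5, 7, 8}, {6}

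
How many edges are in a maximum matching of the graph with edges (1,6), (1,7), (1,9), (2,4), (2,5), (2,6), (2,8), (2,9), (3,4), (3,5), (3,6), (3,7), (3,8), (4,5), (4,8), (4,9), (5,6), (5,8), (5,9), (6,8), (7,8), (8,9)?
4 (matching: (1,7), (2,6), (3,8), (5,9); upper bound floor(n/2) = floor(9/2) = 4)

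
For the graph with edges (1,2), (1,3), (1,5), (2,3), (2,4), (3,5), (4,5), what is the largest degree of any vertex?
3 (attained at vertices 1, 2, 3, 5)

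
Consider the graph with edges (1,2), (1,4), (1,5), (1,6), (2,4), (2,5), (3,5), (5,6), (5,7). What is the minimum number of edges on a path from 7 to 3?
2 (path: 7 -> 5 -> 3, 2 edges)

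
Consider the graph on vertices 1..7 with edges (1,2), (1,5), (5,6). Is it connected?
No, it has 4 components: {1, 2, 5, 6}, {3}, {4}, {7}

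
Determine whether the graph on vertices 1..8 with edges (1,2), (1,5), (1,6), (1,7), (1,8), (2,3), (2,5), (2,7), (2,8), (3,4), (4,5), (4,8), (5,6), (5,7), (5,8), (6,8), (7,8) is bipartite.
No (odd cycle of length 3: 8 -> 1 -> 6 -> 8)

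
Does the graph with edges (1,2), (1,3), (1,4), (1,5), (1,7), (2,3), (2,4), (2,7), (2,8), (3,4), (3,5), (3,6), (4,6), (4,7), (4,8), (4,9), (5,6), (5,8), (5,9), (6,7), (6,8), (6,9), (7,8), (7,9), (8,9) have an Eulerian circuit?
No (6 vertices have odd degree: {1, 2, 3, 4, 5, 9}; Eulerian circuit requires 0)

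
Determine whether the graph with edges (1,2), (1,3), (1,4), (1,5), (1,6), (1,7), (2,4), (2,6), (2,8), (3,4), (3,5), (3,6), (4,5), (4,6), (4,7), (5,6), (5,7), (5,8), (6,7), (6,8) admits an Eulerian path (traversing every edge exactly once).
Yes (the graph is connected and exactly 2 vertices have odd degree: {6, 8}; any Eulerian path must start and end at those)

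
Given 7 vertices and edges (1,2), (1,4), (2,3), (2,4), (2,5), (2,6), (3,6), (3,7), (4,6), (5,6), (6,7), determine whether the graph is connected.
Yes (BFS from 1 visits [1, 2, 4, 3, 5, 6, 7] — all 7 vertices reached)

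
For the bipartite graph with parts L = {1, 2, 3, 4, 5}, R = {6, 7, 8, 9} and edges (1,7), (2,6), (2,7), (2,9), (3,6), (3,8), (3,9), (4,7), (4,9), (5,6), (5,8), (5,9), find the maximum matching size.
4 (matching: (1,7), (2,9), (3,8), (5,6); upper bound min(|L|,|R|) = min(5,4) = 4)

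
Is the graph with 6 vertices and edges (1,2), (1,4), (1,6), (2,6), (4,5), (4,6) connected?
No, it has 2 components: {1, 2, 4, 5, 6}, {3}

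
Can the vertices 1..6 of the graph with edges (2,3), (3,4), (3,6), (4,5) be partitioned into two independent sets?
Yes. Partition: {1, 2, 4, 6}, {3, 5}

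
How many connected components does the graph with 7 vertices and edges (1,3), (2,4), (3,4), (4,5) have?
3 (components: {1, 2, 3, 4, 5}, {6}, {7})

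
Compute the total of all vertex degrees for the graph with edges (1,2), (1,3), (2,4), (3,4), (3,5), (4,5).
12 (handshake: sum of degrees = 2|E| = 2 x 6 = 12)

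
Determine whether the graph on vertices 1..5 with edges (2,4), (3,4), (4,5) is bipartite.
Yes. Partition: {1, 2, 3, 5}, {4}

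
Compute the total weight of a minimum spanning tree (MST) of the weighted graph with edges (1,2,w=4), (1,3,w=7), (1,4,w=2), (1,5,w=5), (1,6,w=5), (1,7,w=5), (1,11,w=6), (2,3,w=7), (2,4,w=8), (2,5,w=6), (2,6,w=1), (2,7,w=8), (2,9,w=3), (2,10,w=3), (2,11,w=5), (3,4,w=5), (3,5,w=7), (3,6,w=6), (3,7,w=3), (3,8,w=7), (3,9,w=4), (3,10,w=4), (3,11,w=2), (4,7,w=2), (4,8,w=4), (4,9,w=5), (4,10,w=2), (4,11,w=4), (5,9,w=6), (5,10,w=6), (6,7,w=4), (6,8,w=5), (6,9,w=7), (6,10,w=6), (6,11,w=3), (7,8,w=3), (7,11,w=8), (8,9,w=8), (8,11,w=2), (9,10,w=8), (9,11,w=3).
25 (MST edges: (1,4,w=2), (1,5,w=5), (2,6,w=1), (2,9,w=3), (2,10,w=3), (3,7,w=3), (3,11,w=2), (4,7,w=2), (4,10,w=2), (8,11,w=2); sum of weights 2 + 5 + 1 + 3 + 3 + 3 + 2 + 2 + 2 + 2 = 25)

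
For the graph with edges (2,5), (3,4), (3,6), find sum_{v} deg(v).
6 (handshake: sum of degrees = 2|E| = 2 x 3 = 6)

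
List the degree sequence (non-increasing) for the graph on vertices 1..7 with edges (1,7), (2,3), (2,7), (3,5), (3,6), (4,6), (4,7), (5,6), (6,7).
[4, 4, 3, 2, 2, 2, 1] (degrees: deg(1)=1, deg(2)=2, deg(3)=3, deg(4)=2, deg(5)=2, deg(6)=4, deg(7)=4)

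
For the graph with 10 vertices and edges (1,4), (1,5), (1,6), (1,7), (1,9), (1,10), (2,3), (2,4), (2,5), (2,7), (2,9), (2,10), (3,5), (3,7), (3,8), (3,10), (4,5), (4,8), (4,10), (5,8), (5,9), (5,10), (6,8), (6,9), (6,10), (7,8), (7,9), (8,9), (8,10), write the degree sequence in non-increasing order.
[7, 7, 7, 6, 6, 6, 5, 5, 5, 4] (degrees: deg(1)=6, deg(2)=6, deg(3)=5, deg(4)=5, deg(5)=7, deg(6)=4, deg(7)=5, deg(8)=7, deg(9)=6, deg(10)=7)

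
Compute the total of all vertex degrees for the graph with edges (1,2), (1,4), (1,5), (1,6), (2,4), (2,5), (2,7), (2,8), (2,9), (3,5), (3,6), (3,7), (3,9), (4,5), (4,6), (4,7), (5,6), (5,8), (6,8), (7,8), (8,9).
42 (handshake: sum of degrees = 2|E| = 2 x 21 = 42)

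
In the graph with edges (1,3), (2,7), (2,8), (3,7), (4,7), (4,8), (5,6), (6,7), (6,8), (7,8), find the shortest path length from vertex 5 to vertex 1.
4 (path: 5 -> 6 -> 7 -> 3 -> 1, 4 edges)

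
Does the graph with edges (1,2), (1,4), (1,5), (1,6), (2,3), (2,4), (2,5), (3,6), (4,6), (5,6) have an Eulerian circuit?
No (2 vertices have odd degree: {4, 5}; Eulerian circuit requires 0)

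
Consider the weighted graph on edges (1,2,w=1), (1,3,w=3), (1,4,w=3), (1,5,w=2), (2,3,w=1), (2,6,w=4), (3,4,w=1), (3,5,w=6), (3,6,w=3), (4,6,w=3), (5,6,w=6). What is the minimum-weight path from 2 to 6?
4 (path: 2 -> 6; weights 4 = 4)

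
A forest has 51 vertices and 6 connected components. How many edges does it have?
45 (Each of the 6 component trees on V_i vertices has V_i - 1 edges; summing gives V - C = 51 - 6 = 45)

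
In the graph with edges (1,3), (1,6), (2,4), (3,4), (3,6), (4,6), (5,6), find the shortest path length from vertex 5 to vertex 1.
2 (path: 5 -> 6 -> 1, 2 edges)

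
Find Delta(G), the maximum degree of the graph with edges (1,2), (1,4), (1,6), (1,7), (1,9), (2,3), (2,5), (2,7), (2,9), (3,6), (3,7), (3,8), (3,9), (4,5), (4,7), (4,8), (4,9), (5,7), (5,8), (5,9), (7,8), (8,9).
6 (attained at vertices 7, 9)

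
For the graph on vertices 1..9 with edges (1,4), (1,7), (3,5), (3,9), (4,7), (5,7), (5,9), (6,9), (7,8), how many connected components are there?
2 (components: {1, 3, 4, 5, 6, 7, 8, 9}, {2})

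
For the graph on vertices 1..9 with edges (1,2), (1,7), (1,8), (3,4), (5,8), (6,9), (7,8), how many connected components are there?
3 (components: {1, 2, 5, 7, 8}, {3, 4}, {6, 9})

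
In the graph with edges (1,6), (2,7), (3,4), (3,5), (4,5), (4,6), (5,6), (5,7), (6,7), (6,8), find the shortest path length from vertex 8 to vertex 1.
2 (path: 8 -> 6 -> 1, 2 edges)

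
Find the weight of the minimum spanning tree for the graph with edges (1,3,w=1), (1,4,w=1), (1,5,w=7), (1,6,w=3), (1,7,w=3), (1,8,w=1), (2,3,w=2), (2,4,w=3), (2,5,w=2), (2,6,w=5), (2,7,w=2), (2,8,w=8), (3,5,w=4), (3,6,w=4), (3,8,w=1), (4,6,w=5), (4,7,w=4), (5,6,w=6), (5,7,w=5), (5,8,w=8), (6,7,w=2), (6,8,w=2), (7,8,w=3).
11 (MST edges: (1,3,w=1), (1,4,w=1), (1,8,w=1), (2,3,w=2), (2,5,w=2), (2,7,w=2), (6,7,w=2); sum of weights 1 + 1 + 1 + 2 + 2 + 2 + 2 = 11)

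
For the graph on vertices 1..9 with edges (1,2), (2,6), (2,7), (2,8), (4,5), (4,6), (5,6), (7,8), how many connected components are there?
3 (components: {1, 2, 4, 5, 6, 7, 8}, {3}, {9})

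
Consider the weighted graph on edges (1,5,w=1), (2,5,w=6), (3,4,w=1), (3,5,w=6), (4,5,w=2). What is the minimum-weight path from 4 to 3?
1 (path: 4 -> 3; weights 1 = 1)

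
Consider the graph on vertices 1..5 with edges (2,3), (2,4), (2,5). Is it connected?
No, it has 2 components: {1}, {2, 3, 4, 5}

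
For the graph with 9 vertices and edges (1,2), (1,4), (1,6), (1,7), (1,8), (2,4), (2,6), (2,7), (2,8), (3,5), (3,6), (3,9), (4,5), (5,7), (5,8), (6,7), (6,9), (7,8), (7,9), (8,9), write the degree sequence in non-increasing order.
[6, 5, 5, 5, 5, 4, 4, 3, 3] (degrees: deg(1)=5, deg(2)=5, deg(3)=3, deg(4)=3, deg(5)=4, deg(6)=5, deg(7)=6, deg(8)=5, deg(9)=4)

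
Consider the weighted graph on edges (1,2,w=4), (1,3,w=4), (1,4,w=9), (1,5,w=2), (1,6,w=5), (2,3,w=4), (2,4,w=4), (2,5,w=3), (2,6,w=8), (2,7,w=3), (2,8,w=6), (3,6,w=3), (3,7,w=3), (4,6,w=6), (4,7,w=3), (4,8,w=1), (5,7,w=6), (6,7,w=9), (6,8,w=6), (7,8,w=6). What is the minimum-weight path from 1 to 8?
9 (path: 1 -> 2 -> 4 -> 8; weights 4 + 4 + 1 = 9)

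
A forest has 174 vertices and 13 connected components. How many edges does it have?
161 (Each of the 13 component trees on V_i vertices has V_i - 1 edges; summing gives V - C = 174 - 13 = 161)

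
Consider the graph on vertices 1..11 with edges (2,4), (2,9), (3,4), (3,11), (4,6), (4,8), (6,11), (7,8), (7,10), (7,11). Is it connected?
No, it has 3 components: {1}, {2, 3, 4, 6, 7, 8, 9, 10, 11}, {5}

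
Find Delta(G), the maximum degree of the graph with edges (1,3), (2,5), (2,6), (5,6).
2 (attained at vertices 2, 5, 6)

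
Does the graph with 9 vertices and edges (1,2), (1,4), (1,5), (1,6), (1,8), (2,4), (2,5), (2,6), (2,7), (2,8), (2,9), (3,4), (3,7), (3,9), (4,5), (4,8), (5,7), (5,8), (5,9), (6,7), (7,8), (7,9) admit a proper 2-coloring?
No (odd cycle of length 3: 5 -> 1 -> 2 -> 5)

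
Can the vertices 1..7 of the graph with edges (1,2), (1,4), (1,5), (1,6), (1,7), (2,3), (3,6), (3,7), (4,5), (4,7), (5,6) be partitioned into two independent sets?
No (odd cycle of length 3: 7 -> 1 -> 4 -> 7)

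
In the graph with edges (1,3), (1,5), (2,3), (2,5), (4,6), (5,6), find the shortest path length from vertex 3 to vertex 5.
2 (path: 3 -> 2 -> 5, 2 edges)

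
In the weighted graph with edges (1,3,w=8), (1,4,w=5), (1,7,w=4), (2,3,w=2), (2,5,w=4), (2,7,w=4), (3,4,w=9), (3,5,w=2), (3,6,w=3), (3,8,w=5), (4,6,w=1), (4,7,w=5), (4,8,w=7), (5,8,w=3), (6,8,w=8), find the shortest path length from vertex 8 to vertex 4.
7 (path: 8 -> 4; weights 7 = 7)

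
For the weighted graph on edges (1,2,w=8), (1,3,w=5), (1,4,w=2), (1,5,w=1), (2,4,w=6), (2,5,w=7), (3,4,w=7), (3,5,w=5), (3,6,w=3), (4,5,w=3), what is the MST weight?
17 (MST edges: (1,3,w=5), (1,4,w=2), (1,5,w=1), (2,4,w=6), (3,6,w=3); sum of weights 5 + 2 + 1 + 6 + 3 = 17)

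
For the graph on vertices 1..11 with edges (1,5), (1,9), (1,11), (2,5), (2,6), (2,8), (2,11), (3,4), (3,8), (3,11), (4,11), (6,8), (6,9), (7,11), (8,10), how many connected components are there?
1 (components: {1, 2, 3, 4, 5, 6, 7, 8, 9, 10, 11})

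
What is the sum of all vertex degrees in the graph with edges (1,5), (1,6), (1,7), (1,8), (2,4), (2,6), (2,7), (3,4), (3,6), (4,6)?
20 (handshake: sum of degrees = 2|E| = 2 x 10 = 20)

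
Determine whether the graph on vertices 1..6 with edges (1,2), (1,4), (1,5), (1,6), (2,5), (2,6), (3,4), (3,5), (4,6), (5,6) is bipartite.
No (odd cycle of length 3: 2 -> 1 -> 5 -> 2)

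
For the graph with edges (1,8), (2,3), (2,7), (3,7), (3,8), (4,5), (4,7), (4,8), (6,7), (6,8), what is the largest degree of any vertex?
4 (attained at vertices 7, 8)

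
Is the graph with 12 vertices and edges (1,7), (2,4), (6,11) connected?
No, it has 9 components: {1, 7}, {2, 4}, {3}, {5}, {6, 11}, {8}, {9}, {10}, {12}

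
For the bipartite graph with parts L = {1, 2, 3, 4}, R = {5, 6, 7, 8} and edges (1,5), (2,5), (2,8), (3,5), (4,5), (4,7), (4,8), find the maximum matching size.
3 (matching: (1,5), (2,8), (4,7); upper bound min(|L|,|R|) = min(4,4) = 4)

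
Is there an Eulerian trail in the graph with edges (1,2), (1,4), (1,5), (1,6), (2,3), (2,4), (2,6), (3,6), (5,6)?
Yes — and in fact it has an Eulerian circuit (the graph is connected and all 6 vertices have even degree)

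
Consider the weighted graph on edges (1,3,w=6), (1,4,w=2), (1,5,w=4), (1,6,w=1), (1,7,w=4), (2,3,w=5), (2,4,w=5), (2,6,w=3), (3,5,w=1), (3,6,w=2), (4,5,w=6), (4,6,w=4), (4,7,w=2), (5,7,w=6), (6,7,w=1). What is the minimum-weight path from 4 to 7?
2 (path: 4 -> 7; weights 2 = 2)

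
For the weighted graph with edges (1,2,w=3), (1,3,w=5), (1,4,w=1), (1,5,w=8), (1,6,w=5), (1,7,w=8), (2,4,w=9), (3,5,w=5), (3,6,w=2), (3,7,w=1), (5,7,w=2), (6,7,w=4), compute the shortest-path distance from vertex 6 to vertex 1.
5 (path: 6 -> 1; weights 5 = 5)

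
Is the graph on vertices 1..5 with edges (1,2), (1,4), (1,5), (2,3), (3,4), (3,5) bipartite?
Yes. Partition: {1, 3}, {2, 4, 5}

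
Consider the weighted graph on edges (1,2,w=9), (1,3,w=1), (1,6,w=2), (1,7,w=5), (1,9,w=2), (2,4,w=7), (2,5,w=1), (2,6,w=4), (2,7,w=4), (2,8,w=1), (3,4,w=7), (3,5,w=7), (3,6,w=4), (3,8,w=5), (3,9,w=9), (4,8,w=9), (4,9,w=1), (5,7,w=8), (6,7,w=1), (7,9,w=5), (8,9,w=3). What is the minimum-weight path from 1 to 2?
6 (path: 1 -> 6 -> 2; weights 2 + 4 = 6)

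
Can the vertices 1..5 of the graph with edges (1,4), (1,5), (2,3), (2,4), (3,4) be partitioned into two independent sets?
No (odd cycle of length 3: 2 -> 4 -> 3 -> 2)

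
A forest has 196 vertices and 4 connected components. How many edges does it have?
192 (Each of the 4 component trees on V_i vertices has V_i - 1 edges; summing gives V - C = 196 - 4 = 192)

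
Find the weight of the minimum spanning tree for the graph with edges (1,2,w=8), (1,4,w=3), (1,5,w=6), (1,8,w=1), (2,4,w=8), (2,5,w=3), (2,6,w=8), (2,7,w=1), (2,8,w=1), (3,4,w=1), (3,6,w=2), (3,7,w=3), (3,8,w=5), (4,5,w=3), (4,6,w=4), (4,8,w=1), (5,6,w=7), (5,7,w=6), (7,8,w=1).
10 (MST edges: (1,8,w=1), (2,5,w=3), (2,7,w=1), (2,8,w=1), (3,4,w=1), (3,6,w=2), (4,8,w=1); sum of weights 1 + 3 + 1 + 1 + 1 + 2 + 1 = 10)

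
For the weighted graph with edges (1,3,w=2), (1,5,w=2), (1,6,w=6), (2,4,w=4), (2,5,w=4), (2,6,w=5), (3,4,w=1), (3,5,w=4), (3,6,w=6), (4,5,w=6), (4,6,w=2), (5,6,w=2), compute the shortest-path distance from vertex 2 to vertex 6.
5 (path: 2 -> 6; weights 5 = 5)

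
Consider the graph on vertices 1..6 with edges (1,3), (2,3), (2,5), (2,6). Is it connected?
No, it has 2 components: {1, 2, 3, 5, 6}, {4}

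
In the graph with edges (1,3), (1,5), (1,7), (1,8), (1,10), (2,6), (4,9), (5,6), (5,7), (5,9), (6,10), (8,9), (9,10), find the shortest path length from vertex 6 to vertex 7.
2 (path: 6 -> 5 -> 7, 2 edges)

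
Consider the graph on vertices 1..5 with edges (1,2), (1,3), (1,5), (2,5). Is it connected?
No, it has 2 components: {1, 2, 3, 5}, {4}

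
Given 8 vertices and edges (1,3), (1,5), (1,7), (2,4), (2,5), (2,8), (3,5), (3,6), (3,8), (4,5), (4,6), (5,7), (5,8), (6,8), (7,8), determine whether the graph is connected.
Yes (BFS from 1 visits [1, 3, 5, 7, 6, 8, 2, 4] — all 8 vertices reached)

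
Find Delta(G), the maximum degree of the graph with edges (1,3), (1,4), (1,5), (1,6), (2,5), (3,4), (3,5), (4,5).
4 (attained at vertices 1, 5)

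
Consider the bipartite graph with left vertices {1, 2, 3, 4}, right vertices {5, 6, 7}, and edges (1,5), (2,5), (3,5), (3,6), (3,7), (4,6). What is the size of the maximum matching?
3 (matching: (1,5), (3,7), (4,6); upper bound min(|L|,|R|) = min(4,3) = 3)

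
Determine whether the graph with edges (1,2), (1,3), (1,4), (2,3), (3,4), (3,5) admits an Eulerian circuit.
No (2 vertices have odd degree: {1, 5}; Eulerian circuit requires 0)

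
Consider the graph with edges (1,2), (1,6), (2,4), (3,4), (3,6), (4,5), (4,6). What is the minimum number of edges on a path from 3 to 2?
2 (path: 3 -> 4 -> 2, 2 edges)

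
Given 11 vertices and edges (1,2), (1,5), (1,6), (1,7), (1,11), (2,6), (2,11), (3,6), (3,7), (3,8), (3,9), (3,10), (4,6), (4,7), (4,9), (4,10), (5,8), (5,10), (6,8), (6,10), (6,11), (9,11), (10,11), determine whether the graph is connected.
Yes (BFS from 1 visits [1, 2, 5, 6, 7, 11, 8, 10, 3, 4, 9] — all 11 vertices reached)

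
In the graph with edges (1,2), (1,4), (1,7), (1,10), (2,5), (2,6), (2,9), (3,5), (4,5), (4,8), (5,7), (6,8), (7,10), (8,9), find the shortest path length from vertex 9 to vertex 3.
3 (path: 9 -> 2 -> 5 -> 3, 3 edges)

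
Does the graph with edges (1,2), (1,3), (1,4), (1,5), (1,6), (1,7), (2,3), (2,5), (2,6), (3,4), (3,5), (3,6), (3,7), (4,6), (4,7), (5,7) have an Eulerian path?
Yes — and in fact it has an Eulerian circuit (the graph is connected and all 7 vertices have even degree)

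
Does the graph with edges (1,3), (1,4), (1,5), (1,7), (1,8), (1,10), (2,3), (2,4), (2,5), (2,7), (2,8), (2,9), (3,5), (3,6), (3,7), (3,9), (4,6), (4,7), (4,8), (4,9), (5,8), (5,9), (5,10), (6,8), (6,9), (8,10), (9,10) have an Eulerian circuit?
Yes (the graph is connected and all 10 vertices have even degree)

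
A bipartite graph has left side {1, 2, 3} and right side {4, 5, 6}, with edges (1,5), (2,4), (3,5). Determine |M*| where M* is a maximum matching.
2 (matching: (1,5), (2,4); upper bound min(|L|,|R|) = min(3,3) = 3)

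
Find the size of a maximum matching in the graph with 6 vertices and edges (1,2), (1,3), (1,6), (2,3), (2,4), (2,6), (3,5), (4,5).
3 (matching: (1,6), (2,3), (4,5); upper bound floor(n/2) = floor(6/2) = 3)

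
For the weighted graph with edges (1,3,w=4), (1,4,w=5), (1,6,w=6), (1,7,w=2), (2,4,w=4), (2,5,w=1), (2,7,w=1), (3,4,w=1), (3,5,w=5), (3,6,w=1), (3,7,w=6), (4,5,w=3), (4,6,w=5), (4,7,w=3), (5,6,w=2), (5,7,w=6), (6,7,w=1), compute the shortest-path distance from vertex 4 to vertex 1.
5 (path: 4 -> 1; weights 5 = 5)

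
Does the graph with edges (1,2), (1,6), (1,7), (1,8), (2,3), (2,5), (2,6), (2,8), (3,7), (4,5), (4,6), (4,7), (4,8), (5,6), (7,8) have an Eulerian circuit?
No (2 vertices have odd degree: {2, 5}; Eulerian circuit requires 0)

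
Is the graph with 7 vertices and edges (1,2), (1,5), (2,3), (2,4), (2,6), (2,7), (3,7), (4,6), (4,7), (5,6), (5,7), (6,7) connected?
Yes (BFS from 1 visits [1, 2, 5, 3, 4, 6, 7] — all 7 vertices reached)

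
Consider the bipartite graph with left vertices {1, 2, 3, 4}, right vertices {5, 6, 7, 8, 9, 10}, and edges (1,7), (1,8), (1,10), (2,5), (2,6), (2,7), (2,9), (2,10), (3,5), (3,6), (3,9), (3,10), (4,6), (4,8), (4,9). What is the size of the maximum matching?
4 (matching: (1,10), (2,7), (3,9), (4,8); upper bound min(|L|,|R|) = min(4,6) = 4)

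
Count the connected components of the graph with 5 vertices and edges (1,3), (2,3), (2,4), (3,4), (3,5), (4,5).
1 (components: {1, 2, 3, 4, 5})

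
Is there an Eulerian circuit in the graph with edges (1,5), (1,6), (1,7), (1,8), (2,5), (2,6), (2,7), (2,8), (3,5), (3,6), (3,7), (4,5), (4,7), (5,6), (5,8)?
No (2 vertices have odd degree: {3, 8}; Eulerian circuit requires 0)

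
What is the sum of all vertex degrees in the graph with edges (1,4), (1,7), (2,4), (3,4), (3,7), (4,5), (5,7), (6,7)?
16 (handshake: sum of degrees = 2|E| = 2 x 8 = 16)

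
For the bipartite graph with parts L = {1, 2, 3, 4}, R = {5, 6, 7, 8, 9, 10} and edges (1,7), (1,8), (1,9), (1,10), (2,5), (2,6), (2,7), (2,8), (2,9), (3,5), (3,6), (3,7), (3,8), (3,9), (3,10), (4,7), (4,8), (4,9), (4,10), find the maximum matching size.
4 (matching: (1,10), (2,9), (3,8), (4,7); upper bound min(|L|,|R|) = min(4,6) = 4)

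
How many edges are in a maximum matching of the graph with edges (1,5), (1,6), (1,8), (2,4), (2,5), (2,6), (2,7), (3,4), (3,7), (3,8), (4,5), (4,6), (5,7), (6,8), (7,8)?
4 (matching: (1,8), (2,6), (3,4), (5,7); upper bound floor(n/2) = floor(8/2) = 4)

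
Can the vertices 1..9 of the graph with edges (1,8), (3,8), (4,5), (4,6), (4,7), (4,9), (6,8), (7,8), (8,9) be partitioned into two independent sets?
Yes. Partition: {1, 2, 3, 5, 6, 7, 9}, {4, 8}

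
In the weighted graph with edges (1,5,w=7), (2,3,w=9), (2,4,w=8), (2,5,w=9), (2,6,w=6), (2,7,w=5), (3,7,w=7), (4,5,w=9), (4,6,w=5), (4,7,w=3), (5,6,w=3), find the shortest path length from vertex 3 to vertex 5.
18 (path: 3 -> 2 -> 5; weights 9 + 9 = 18)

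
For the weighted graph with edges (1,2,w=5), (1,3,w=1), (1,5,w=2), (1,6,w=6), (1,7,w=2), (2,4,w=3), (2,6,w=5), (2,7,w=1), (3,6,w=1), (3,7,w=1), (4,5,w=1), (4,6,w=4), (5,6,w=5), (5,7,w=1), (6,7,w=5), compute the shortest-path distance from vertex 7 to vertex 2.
1 (path: 7 -> 2; weights 1 = 1)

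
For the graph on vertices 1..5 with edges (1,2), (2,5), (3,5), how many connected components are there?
2 (components: {1, 2, 3, 5}, {4})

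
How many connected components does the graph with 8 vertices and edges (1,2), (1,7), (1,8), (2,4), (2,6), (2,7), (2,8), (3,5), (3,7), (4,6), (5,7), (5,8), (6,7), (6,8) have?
1 (components: {1, 2, 3, 4, 5, 6, 7, 8})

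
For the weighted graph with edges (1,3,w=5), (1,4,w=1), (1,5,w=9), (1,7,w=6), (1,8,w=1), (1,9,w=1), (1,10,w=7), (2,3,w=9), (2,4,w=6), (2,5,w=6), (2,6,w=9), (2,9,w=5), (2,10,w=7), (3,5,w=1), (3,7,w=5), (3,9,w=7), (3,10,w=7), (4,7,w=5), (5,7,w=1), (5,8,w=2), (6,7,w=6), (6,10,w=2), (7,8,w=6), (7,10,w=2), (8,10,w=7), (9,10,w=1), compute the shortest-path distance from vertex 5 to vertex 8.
2 (path: 5 -> 8; weights 2 = 2)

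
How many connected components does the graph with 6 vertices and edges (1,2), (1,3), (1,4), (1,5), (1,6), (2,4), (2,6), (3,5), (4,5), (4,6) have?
1 (components: {1, 2, 3, 4, 5, 6})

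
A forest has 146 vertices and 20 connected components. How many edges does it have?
126 (Each of the 20 component trees on V_i vertices has V_i - 1 edges; summing gives V - C = 146 - 20 = 126)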